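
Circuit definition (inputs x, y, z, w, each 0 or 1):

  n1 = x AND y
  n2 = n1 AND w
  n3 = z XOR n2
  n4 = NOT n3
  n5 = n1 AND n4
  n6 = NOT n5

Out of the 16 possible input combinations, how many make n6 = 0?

n6 = NOT n5 must be 0, so n5 = 1.
n5 = n1 AND n4 must be 1, so both n1 = 1 and n4 = 1.
Satisfying assignments:
  x=1, y=1, z=0, w=0
  x=1, y=1, z=1, w=1

2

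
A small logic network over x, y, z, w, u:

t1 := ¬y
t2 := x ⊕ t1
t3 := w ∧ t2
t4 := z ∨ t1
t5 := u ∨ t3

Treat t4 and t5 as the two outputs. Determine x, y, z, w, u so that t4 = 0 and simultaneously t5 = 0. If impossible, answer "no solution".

Check with x=0, y=1, z=0, w=0, u=0:
t1 = ¬y = ¬1 = 0
t2 = x ⊕ t1 = 0 ⊕ 0 = 0
t3 = w ∧ t2 = 0 ∧ 0 = 0
t4 = z ∨ t1 = 0 ∨ 0 = 0
t5 = u ∨ t3 = 0 ∨ 0 = 0
So t4 = 0 and t5 = 0.

x=0, y=1, z=0, w=0, u=0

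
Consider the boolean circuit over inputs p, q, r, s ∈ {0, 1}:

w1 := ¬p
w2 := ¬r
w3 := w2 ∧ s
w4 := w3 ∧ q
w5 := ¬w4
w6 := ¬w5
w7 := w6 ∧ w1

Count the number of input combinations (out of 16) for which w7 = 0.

15

w7 = w6 ∧ w1 must be 0, so at least one of w6, w1 is 0.
Enumerating the 16 input combinations, 15 give w7 = 0 and 1 give w7 = 1.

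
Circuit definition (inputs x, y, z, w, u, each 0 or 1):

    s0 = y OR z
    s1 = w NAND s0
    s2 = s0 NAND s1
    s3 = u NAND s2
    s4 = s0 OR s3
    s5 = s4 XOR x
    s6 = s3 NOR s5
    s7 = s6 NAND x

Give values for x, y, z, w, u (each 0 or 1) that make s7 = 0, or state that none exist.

Check with x=1 y=1 z=0 w=1 u=1:
s0 = y OR z = 1 OR 0 = 1
s1 = w NAND s0 = 1 NAND 1 = 0
s2 = s0 NAND s1 = 1 NAND 0 = 1
s3 = u NAND s2 = 1 NAND 1 = 0
s4 = s0 OR s3 = 1 OR 0 = 1
s5 = s4 XOR x = 1 XOR 1 = 0
s6 = s3 NOR s5 = 0 NOR 0 = 1
s7 = s6 NAND x = 1 NAND 1 = 0
So s7 = 0 as required.

x=1 y=1 z=0 w=1 u=1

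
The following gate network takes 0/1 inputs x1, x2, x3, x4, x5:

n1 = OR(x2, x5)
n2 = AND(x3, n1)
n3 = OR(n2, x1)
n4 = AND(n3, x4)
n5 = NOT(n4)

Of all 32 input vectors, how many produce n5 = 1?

n5 = NOT(n4) must be 1, so n4 = 0.
n4 = AND(n3, x4) must be 0, so at least one of n3, x4 is 0.
Enumerating the 32 input combinations, 21 give n5 = 1 and 11 give n5 = 0.

21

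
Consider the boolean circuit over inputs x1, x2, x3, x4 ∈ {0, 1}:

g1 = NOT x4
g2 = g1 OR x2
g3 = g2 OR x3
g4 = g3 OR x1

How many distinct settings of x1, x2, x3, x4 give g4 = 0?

1

g4 = g3 OR x1 must be 0, so both g3 = 0 and x1 = 0.
g3 = g2 OR x3 must be 0, so both g2 = 0 and x3 = 0.
g2 = g1 OR x2 must be 0, so both g1 = 0 and x2 = 0.
Satisfying assignments:
  x1=0, x2=0, x3=0, x4=1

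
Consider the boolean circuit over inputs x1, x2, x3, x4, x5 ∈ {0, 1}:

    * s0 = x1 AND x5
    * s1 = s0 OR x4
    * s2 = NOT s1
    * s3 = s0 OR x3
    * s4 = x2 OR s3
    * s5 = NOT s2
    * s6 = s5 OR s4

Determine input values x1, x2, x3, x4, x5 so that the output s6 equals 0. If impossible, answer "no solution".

x1=1 x2=0 x3=0 x4=0 x5=0

s6 = s5 OR s4 must be 0, so both s5 = 0 and s4 = 0.
Check with x1=1 x2=0 x3=0 x4=0 x5=0:
s0 = x1 AND x5 = 1 AND 0 = 0
s1 = s0 OR x4 = 0 OR 0 = 0
s2 = NOT s1 = NOT 0 = 1
s3 = s0 OR x3 = 0 OR 0 = 0
s4 = x2 OR s3 = 0 OR 0 = 0
s5 = NOT s2 = NOT 1 = 0
s6 = s5 OR s4 = 0 OR 0 = 0
So s6 = 0 as required.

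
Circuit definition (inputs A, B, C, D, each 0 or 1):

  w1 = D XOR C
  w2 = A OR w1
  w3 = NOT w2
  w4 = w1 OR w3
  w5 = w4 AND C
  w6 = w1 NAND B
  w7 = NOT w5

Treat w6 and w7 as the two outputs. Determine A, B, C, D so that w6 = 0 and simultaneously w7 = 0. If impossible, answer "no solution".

A=0, B=1, C=1, D=0

Check with A=0, B=1, C=1, D=0:
w1 = D XOR C = 0 XOR 1 = 1
w2 = A OR w1 = 0 OR 1 = 1
w3 = NOT w2 = NOT 1 = 0
w4 = w1 OR w3 = 1 OR 0 = 1
w5 = w4 AND C = 1 AND 1 = 1
w6 = w1 NAND B = 1 NAND 1 = 0
w7 = NOT w5 = NOT 1 = 0
So w6 = 0 and w7 = 0.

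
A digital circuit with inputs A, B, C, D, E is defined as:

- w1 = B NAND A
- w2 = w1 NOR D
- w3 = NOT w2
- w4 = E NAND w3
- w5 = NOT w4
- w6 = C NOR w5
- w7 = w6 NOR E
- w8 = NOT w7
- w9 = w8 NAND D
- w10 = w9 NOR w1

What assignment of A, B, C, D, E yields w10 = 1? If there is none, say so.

w10 = w9 NOR w1 must be 1, so both w9 = 0 and w1 = 0.
w9 = w8 NAND D must be 0, so both w8 = 1 and D = 1.
w1 = B NAND A must be 0, so both B = 1 and A = 1.
Check with A=1, B=1, C=0, D=1, E=1:
w1 = B NAND A = 1 NAND 1 = 0
w2 = w1 NOR D = 0 NOR 1 = 0
w3 = NOT w2 = NOT 0 = 1
w4 = E NAND w3 = 1 NAND 1 = 0
w5 = NOT w4 = NOT 0 = 1
w6 = C NOR w5 = 0 NOR 1 = 0
w7 = w6 NOR E = 0 NOR 1 = 0
w8 = NOT w7 = NOT 0 = 1
w9 = w8 NAND D = 1 NAND 1 = 0
w10 = w9 NOR w1 = 0 NOR 0 = 1
So w10 = 1 as required.

A=1, B=1, C=0, D=1, E=1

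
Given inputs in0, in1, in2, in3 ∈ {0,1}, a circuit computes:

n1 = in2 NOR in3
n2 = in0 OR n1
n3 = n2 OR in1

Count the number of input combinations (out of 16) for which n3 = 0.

n3 = n2 OR in1 must be 0, so both n2 = 0 and in1 = 0.
n2 = in0 OR n1 must be 0, so both in0 = 0 and n1 = 0.
n1 = in2 NOR in3 must be 0, so at least one of in2, in3 is 1.
Satisfying assignments:
  in0=0, in1=0, in2=0, in3=1
  in0=0, in1=0, in2=1, in3=0
  in0=0, in1=0, in2=1, in3=1

3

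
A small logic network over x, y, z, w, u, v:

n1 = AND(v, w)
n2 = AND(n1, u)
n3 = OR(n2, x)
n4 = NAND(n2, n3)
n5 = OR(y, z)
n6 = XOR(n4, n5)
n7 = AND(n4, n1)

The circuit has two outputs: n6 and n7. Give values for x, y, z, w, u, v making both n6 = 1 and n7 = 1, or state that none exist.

x=1, y=0, z=0, w=1, u=0, v=1

Check with x=1, y=0, z=0, w=1, u=0, v=1:
n1 = AND(v, w) = AND(1, 1) = 1
n2 = AND(n1, u) = AND(1, 0) = 0
n3 = OR(n2, x) = OR(0, 1) = 1
n4 = NAND(n2, n3) = NAND(0, 1) = 1
n5 = OR(y, z) = OR(0, 0) = 0
n6 = XOR(n4, n5) = XOR(1, 0) = 1
n7 = AND(n4, n1) = AND(1, 1) = 1
So n6 = 1 and n7 = 1.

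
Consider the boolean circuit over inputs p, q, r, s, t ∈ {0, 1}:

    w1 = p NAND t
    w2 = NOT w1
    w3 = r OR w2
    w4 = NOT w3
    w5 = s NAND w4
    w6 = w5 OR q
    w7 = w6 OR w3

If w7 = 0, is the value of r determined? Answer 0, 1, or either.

w7 = w6 OR w3 must be 0, so both w6 = 0 and w3 = 0.
w6 = w5 OR q must be 0, so both w5 = 0 and q = 0.
Every assignment with w7 = 0 has r = 0; there are 3 such assignment(s).
  p=0, q=0, r=0, s=1, t=0
  p=0, q=0, r=0, s=1, t=1
  p=1, q=0, r=0, s=1, t=0

0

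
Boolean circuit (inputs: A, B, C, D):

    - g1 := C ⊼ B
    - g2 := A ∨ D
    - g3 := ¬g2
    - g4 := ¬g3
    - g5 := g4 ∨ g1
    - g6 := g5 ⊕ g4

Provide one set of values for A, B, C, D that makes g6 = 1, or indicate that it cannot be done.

g6 = g5 ⊕ g4 must be 1, so g5 and g4 differ.
Check with A=0, B=1, C=0, D=0:
g1 = C ⊼ B = 0 ⊼ 1 = 1
g2 = A ∨ D = 0 ∨ 0 = 0
g3 = ¬g2 = ¬0 = 1
g4 = ¬g3 = ¬1 = 0
g5 = g4 ∨ g1 = 0 ∨ 1 = 1
g6 = g5 ⊕ g4 = 1 ⊕ 0 = 1
So g6 = 1 as required.

A=0, B=1, C=0, D=0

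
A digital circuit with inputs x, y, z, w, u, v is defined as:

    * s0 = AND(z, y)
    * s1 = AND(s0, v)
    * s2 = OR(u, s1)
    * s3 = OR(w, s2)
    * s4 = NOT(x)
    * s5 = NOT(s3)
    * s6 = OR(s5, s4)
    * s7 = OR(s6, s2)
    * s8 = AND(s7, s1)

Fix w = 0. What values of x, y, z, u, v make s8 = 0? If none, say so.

x=1, y=1, z=1, u=1, v=0

s8 = AND(s7, s1) must be 0, so at least one of s7, s1 is 0.
Check with w = 0 and x=1, y=1, z=1, u=1, v=0:
s0 = AND(z, y) = AND(1, 1) = 1
s1 = AND(s0, v) = AND(1, 0) = 0
s2 = OR(u, s1) = OR(1, 0) = 1
s3 = OR(w, s2) = OR(0, 1) = 1
s4 = NOT(x) = NOT 1 = 0
s5 = NOT(s3) = NOT 1 = 0
s6 = OR(s5, s4) = OR(0, 0) = 0
s7 = OR(s6, s2) = OR(0, 1) = 1
s8 = AND(s7, s1) = AND(1, 0) = 0
So s8 = 0.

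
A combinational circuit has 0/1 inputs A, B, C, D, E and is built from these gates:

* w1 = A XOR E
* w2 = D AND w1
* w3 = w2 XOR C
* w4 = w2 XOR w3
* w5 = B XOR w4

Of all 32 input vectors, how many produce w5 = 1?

w5 = B XOR w4 must be 1, so B and w4 differ.
Enumerating the 32 input combinations, 16 give w5 = 1 and 16 give w5 = 0.

16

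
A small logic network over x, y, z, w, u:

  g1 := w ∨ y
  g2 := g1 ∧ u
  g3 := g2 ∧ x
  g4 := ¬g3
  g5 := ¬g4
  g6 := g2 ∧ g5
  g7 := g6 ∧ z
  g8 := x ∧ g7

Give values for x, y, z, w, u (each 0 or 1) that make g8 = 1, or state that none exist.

g8 = x ∧ g7 must be 1, so both x = 1 and g7 = 1.
g7 = g6 ∧ z must be 1, so both g6 = 1 and z = 1.
Check with x=1, y=0, z=1, w=1, u=1:
g1 = w ∨ y = 1 ∨ 0 = 1
g2 = g1 ∧ u = 1 ∧ 1 = 1
g3 = g2 ∧ x = 1 ∧ 1 = 1
g4 = ¬g3 = ¬1 = 0
g5 = ¬g4 = ¬0 = 1
g6 = g2 ∧ g5 = 1 ∧ 1 = 1
g7 = g6 ∧ z = 1 ∧ 1 = 1
g8 = x ∧ g7 = 1 ∧ 1 = 1
So g8 = 1 as required.

x=1, y=0, z=1, w=1, u=1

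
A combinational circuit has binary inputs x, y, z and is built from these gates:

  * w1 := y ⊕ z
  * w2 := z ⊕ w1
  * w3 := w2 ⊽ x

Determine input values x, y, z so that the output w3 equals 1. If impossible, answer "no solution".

x=0, y=0, z=1

w3 = w2 ⊽ x must be 1, so both w2 = 0 and x = 0.
w2 = z ⊕ w1 must be 0, so z and w1 are equal.
Check with x=0, y=0, z=1:
w1 = y ⊕ z = 0 ⊕ 1 = 1
w2 = z ⊕ w1 = 1 ⊕ 1 = 0
w3 = w2 ⊽ x = 0 ⊽ 0 = 1
So w3 = 1 as required.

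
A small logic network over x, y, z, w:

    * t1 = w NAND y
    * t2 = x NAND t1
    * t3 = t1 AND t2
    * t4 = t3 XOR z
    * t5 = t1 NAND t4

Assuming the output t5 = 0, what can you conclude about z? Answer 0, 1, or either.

either

Both values of z occur among assignments with t5 = 0:
  z=0: x=0, y=0, z=0, w=0
  z=1: x=1, y=0, z=1, w=0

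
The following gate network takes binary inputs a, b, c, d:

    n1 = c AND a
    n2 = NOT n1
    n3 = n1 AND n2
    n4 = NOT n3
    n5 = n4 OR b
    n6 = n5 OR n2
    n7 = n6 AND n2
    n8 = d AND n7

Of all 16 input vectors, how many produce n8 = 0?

n8 = d AND n7 must be 0, so at least one of d, n7 is 0.
Enumerating the 16 input combinations, 10 give n8 = 0 and 6 give n8 = 1.

10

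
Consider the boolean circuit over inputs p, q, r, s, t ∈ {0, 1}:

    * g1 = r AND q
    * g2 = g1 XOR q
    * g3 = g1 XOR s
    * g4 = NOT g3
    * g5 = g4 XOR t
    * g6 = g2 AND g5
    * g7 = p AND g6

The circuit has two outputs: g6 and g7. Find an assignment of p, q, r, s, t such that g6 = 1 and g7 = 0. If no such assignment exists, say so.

p=0 q=1 r=0 s=1 t=1

Check with p=0 q=1 r=0 s=1 t=1:
g1 = r AND q = 0 AND 1 = 0
g2 = g1 XOR q = 0 XOR 1 = 1
g3 = g1 XOR s = 0 XOR 1 = 1
g4 = NOT g3 = NOT 1 = 0
g5 = g4 XOR t = 0 XOR 1 = 1
g6 = g2 AND g5 = 1 AND 1 = 1
g7 = p AND g6 = 0 AND 1 = 0
So g6 = 1 and g7 = 0.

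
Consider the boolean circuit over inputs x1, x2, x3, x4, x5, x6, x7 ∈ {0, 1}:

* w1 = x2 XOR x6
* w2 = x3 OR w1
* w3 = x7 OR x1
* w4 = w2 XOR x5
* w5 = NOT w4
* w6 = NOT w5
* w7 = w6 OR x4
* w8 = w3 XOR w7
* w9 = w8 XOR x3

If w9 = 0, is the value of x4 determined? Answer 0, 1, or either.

either

Both values of x4 occur among assignments with w9 = 0:
  x4=0: x1=0, x2=0, x3=0, x4=0, x5=0, x6=0, x7=0
  x4=1: x1=0, x2=0, x3=0, x4=1, x5=0, x6=0, x7=1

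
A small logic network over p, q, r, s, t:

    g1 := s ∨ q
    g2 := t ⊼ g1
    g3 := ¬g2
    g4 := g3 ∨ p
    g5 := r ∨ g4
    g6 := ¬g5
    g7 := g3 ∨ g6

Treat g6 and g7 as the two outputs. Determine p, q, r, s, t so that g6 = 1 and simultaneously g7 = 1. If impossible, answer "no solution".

Check with p=0, q=0, r=0, s=0, t=0:
g1 = s ∨ q = 0 ∨ 0 = 0
g2 = t ⊼ g1 = 0 ⊼ 0 = 1
g3 = ¬g2 = ¬1 = 0
g4 = g3 ∨ p = 0 ∨ 0 = 0
g5 = r ∨ g4 = 0 ∨ 0 = 0
g6 = ¬g5 = ¬0 = 1
g7 = g3 ∨ g6 = 0 ∨ 1 = 1
So g6 = 1 and g7 = 1.

p=0, q=0, r=0, s=0, t=0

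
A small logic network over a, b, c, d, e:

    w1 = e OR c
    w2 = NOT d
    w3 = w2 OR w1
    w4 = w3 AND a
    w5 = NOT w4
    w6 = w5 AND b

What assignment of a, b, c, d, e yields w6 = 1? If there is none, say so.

Check with a=1, b=1, c=0, d=1, e=0:
w1 = e OR c = 0 OR 0 = 0
w2 = NOT d = NOT 1 = 0
w3 = w2 OR w1 = 0 OR 0 = 0
w4 = w3 AND a = 0 AND 1 = 0
w5 = NOT w4 = NOT 0 = 1
w6 = w5 AND b = 1 AND 1 = 1
So w6 = 1 as required.

a=1, b=1, c=0, d=1, e=0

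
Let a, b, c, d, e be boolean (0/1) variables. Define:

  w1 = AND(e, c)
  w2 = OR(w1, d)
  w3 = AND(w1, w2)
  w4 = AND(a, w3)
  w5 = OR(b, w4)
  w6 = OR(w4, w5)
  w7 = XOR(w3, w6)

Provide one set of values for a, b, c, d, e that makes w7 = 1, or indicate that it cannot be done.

Check with a=0 b=1 c=0 d=1 e=1:
w1 = AND(e, c) = AND(1, 0) = 0
w2 = OR(w1, d) = OR(0, 1) = 1
w3 = AND(w1, w2) = AND(0, 1) = 0
w4 = AND(a, w3) = AND(0, 0) = 0
w5 = OR(b, w4) = OR(1, 0) = 1
w6 = OR(w4, w5) = OR(0, 1) = 1
w7 = XOR(w3, w6) = XOR(0, 1) = 1
So w7 = 1 as required.

a=0 b=1 c=0 d=1 e=1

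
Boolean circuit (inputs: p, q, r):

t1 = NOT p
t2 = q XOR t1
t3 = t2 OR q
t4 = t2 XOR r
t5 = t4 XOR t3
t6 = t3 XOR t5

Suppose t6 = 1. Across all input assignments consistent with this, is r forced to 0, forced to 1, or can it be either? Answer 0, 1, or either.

either

Both values of r occur among assignments with t6 = 1:
  r=0: p=0, q=0, r=0
  r=1: p=0, q=1, r=1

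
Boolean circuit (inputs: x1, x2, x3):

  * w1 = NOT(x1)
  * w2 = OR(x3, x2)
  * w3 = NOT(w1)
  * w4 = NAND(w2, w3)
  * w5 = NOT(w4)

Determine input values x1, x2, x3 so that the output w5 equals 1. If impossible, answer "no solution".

Check with x1=1 x2=1 x3=0:
w1 = NOT(x1) = NOT 1 = 0
w2 = OR(x3, x2) = OR(0, 1) = 1
w3 = NOT(w1) = NOT 0 = 1
w4 = NAND(w2, w3) = NAND(1, 1) = 0
w5 = NOT(w4) = NOT 0 = 1
So w5 = 1 as required.

x1=1 x2=1 x3=0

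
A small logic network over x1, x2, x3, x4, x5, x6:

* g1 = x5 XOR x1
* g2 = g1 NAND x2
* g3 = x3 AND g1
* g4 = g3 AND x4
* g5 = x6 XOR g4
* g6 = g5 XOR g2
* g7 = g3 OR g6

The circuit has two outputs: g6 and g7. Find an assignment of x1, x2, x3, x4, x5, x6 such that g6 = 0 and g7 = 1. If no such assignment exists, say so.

Check with x1=1, x2=0, x3=1, x4=0, x5=0, x6=1:
g1 = x5 XOR x1 = 0 XOR 1 = 1
g2 = g1 NAND x2 = 1 NAND 0 = 1
g3 = x3 AND g1 = 1 AND 1 = 1
g4 = g3 AND x4 = 1 AND 0 = 0
g5 = x6 XOR g4 = 1 XOR 0 = 1
g6 = g5 XOR g2 = 1 XOR 1 = 0
g7 = g3 OR g6 = 1 OR 0 = 1
So g6 = 0 and g7 = 1.

x1=1, x2=0, x3=1, x4=0, x5=0, x6=1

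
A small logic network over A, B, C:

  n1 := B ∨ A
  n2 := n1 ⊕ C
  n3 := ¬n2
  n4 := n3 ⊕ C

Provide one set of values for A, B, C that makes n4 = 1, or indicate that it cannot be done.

n4 = n3 ⊕ C must be 1, so n3 and C differ.
Check with A=0 B=0 C=1:
n1 = B ∨ A = 0 ∨ 0 = 0
n2 = n1 ⊕ C = 0 ⊕ 1 = 1
n3 = ¬n2 = ¬1 = 0
n4 = n3 ⊕ C = 0 ⊕ 1 = 1
So n4 = 1 as required.

A=0 B=0 C=1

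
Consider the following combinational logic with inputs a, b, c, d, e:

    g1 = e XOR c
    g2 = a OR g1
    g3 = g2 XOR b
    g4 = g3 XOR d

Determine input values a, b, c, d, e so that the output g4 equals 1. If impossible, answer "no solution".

a=1 b=1 c=0 d=1 e=1

Check with a=1 b=1 c=0 d=1 e=1:
g1 = e XOR c = 1 XOR 0 = 1
g2 = a OR g1 = 1 OR 1 = 1
g3 = g2 XOR b = 1 XOR 1 = 0
g4 = g3 XOR d = 0 XOR 1 = 1
So g4 = 1 as required.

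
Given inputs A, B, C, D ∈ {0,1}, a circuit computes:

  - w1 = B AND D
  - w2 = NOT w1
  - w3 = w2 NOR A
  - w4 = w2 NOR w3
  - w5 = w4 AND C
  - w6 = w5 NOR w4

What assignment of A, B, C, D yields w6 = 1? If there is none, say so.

w6 = w5 NOR w4 must be 1, so both w5 = 0 and w4 = 0.
w5 = w4 AND C must be 0, so at least one of w4, C is 0.
Check with A=1, B=0, C=0, D=0:
w1 = B AND D = 0 AND 0 = 0
w2 = NOT w1 = NOT 0 = 1
w3 = w2 NOR A = 1 NOR 1 = 0
w4 = w2 NOR w3 = 1 NOR 0 = 0
w5 = w4 AND C = 0 AND 0 = 0
w6 = w5 NOR w4 = 0 NOR 0 = 1
So w6 = 1 as required.

A=1, B=0, C=0, D=0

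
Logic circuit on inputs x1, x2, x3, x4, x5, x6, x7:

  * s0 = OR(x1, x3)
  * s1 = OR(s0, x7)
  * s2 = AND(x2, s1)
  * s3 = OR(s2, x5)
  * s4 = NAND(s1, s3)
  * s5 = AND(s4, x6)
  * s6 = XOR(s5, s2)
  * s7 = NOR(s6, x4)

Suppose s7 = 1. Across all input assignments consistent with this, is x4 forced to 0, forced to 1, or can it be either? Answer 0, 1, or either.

s7 = NOR(s6, x4) must be 1, so both s6 = 0 and x4 = 0.
Every assignment with s7 = 1 has x4 = 0; there are 25 such assignment(s).

0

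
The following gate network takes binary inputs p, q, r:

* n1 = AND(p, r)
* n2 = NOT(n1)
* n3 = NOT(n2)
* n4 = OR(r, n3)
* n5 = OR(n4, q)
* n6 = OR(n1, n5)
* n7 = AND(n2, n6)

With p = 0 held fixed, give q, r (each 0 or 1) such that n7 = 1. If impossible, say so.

n7 = AND(n2, n6) must be 1, so both n2 = 1 and n6 = 1.
Check with p = 0 and q=1, r=0:
n1 = AND(p, r) = AND(0, 0) = 0
n2 = NOT(n1) = NOT 0 = 1
n3 = NOT(n2) = NOT 1 = 0
n4 = OR(r, n3) = OR(0, 0) = 0
n5 = OR(n4, q) = OR(0, 1) = 1
n6 = OR(n1, n5) = OR(0, 1) = 1
n7 = AND(n2, n6) = AND(1, 1) = 1
So n7 = 1.

q=1, r=0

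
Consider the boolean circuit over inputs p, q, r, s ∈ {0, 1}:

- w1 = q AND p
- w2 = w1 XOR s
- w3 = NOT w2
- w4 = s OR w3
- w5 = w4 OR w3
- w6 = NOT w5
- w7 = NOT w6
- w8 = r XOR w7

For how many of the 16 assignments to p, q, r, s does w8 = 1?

8

w8 = r XOR w7 must be 1, so r and w7 differ.
Enumerating the 16 input combinations, 8 give w8 = 1 and 8 give w8 = 0.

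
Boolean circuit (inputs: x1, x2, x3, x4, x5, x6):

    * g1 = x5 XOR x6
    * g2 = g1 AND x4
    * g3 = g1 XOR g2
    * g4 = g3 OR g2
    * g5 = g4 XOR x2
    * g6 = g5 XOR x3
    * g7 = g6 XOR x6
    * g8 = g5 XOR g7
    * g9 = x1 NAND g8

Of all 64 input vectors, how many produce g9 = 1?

g9 = x1 NAND g8 must be 1, so at least one of x1, g8 is 0.
Enumerating the 64 input combinations, 48 give g9 = 1 and 16 give g9 = 0.

48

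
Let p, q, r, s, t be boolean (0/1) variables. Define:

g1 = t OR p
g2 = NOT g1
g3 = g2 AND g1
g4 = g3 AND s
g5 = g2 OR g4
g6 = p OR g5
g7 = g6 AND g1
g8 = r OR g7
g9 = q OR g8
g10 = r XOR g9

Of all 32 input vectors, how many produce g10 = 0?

g10 = r XOR g9 must be 0, so r and g9 are equal.
Enumerating the 32 input combinations, 20 give g10 = 0 and 12 give g10 = 1.

20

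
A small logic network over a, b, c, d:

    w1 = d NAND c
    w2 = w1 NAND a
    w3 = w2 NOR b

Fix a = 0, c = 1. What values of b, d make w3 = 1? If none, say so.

no solution exists

With a = 0, c = 1 fixed, none of the 4 settings of b, d give w3 = 1.
For example, with b=1, d=0:
w1 = d NAND c = 0 NAND 1 = 1
w2 = w1 NAND a = 1 NAND 0 = 1
w3 = w2 NOR b = 1 NOR 1 = 0
giving w3 = 0 ≠ 1.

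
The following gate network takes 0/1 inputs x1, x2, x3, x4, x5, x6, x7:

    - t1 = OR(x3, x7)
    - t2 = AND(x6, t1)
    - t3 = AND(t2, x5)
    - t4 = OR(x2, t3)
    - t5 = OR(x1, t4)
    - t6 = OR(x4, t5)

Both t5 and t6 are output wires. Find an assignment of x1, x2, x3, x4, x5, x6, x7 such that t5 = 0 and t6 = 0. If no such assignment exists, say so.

x1=0, x2=0, x3=1, x4=0, x5=0, x6=1, x7=0

Check with x1=0, x2=0, x3=1, x4=0, x5=0, x6=1, x7=0:
t1 = OR(x3, x7) = OR(1, 0) = 1
t2 = AND(x6, t1) = AND(1, 1) = 1
t3 = AND(t2, x5) = AND(1, 0) = 0
t4 = OR(x2, t3) = OR(0, 0) = 0
t5 = OR(x1, t4) = OR(0, 0) = 0
t6 = OR(x4, t5) = OR(0, 0) = 0
So t5 = 0 and t6 = 0.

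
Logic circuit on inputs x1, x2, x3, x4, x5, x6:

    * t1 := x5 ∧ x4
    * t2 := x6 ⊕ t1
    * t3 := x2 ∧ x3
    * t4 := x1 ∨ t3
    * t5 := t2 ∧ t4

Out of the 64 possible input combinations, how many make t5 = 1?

t5 = t2 ∧ t4 must be 1, so both t2 = 1 and t4 = 1.
t2 = x6 ⊕ t1 must be 1, so x6 and t1 differ.
Enumerating the 64 input combinations, 20 give t5 = 1 and 44 give t5 = 0.

20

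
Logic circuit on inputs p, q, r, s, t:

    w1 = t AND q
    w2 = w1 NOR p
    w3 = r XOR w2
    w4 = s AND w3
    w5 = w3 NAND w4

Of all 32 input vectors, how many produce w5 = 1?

w5 = w3 NAND w4 must be 1, so at least one of w3, w4 is 0.
Enumerating the 32 input combinations, 24 give w5 = 1 and 8 give w5 = 0.

24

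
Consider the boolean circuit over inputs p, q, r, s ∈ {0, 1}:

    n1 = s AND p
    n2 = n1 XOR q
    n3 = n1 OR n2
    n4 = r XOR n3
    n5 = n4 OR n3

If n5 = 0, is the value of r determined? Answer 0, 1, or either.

0

n5 = n4 OR n3 must be 0, so both n4 = 0 and n3 = 0.
Every assignment with n5 = 0 has r = 0; there are 3 such assignment(s).
  p=0, q=0, r=0, s=0
  p=0, q=0, r=0, s=1
  p=1, q=0, r=0, s=0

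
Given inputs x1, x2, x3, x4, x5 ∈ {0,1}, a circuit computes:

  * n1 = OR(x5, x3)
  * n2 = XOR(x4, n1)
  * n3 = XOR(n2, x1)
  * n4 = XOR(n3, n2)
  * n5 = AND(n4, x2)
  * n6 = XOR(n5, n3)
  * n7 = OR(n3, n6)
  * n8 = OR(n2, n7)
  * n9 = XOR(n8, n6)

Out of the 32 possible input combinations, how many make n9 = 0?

n9 = XOR(n8, n6) must be 0, so n8 and n6 are equal.
Enumerating the 32 input combinations, 24 give n9 = 0 and 8 give n9 = 1.

24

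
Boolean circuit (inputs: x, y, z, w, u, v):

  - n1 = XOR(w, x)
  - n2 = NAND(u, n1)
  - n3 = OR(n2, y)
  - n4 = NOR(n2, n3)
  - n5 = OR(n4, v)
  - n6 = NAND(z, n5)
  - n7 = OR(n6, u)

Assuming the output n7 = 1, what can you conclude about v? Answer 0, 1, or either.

either

Both values of v occur among assignments with n7 = 1:
  v=0: x=0, y=0, z=0, w=0, u=0, v=0
  v=1: x=0, y=0, z=0, w=0, u=0, v=1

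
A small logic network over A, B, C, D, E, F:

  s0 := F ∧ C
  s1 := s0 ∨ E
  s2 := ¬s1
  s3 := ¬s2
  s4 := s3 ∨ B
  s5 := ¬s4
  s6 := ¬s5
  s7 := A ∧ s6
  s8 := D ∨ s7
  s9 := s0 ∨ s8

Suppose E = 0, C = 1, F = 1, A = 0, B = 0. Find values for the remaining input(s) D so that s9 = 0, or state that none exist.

no solution exists

With E = 0, C = 1, F = 1, A = 0, B = 0 fixed, none of the 2 settings of D give s9 = 0.
For example, with D=0:
s0 = F ∧ C = 1 ∧ 1 = 1
s1 = s0 ∨ E = 1 ∨ 0 = 1
s2 = ¬s1 = ¬1 = 0
s3 = ¬s2 = ¬0 = 1
s4 = s3 ∨ B = 1 ∨ 0 = 1
s5 = ¬s4 = ¬1 = 0
s6 = ¬s5 = ¬0 = 1
s7 = A ∧ s6 = 0 ∧ 1 = 0
s8 = D ∨ s7 = 0 ∨ 0 = 0
s9 = s0 ∨ s8 = 1 ∨ 0 = 1
giving s9 = 1 ≠ 0.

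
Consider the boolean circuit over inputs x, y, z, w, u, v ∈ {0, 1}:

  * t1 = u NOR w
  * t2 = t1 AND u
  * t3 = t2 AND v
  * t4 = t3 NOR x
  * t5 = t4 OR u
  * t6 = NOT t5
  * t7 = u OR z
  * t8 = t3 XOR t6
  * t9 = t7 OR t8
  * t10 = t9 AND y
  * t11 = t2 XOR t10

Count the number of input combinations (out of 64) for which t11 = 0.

36

t11 = t2 XOR t10 must be 0, so t2 and t10 are equal.
Enumerating the 64 input combinations, 36 give t11 = 0 and 28 give t11 = 1.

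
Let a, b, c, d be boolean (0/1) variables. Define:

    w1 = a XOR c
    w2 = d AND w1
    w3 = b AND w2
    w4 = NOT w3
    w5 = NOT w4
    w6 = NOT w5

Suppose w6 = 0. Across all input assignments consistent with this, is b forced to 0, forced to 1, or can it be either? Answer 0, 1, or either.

w6 = NOT w5 must be 0, so w5 = 1.
w5 = NOT w4 must be 1, so w4 = 0.
Every assignment with w6 = 0 has b = 1; there are 2 such assignment(s).
  a=0, b=1, c=1, d=1
  a=1, b=1, c=0, d=1

1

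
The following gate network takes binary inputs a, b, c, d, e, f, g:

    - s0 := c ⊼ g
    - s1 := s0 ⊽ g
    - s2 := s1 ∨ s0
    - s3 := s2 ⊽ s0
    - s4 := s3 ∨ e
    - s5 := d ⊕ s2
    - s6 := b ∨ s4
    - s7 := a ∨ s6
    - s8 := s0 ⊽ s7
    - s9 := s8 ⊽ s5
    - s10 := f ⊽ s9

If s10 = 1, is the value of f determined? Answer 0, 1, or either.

0

s10 = f ⊽ s9 must be 1, so both f = 0 and s9 = 0.
s9 = s8 ⊽ s5 must be 0, so at least one of s8, s5 is 1.
Every assignment with s10 = 1 has f = 0; there are 32 such assignment(s).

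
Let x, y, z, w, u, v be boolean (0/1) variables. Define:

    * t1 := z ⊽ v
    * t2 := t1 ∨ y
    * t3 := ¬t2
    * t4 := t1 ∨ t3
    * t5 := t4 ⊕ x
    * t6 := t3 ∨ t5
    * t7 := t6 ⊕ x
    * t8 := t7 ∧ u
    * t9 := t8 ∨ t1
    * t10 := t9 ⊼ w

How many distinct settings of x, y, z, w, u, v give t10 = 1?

t10 = t9 ⊼ w must be 1, so at least one of t9, w is 0.
Enumerating the 64 input combinations, 53 give t10 = 1 and 11 give t10 = 0.

53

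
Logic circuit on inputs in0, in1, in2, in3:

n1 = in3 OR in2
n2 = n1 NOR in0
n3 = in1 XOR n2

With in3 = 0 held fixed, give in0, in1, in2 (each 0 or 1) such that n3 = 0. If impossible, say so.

Check with in3 = 0 and in0=0, in1=1, in2=0:
n1 = in3 OR in2 = 0 OR 0 = 0
n2 = n1 NOR in0 = 0 NOR 0 = 1
n3 = in1 XOR n2 = 1 XOR 1 = 0
So n3 = 0.

in0=0, in1=1, in2=0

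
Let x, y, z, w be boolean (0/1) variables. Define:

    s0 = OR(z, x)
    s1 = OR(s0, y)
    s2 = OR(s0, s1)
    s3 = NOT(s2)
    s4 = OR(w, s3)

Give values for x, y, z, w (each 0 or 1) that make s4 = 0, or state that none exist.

x=1 y=1 z=0 w=0

s4 = OR(w, s3) must be 0, so both w = 0 and s3 = 0.
Check with x=1 y=1 z=0 w=0:
s0 = OR(z, x) = OR(0, 1) = 1
s1 = OR(s0, y) = OR(1, 1) = 1
s2 = OR(s0, s1) = OR(1, 1) = 1
s3 = NOT(s2) = NOT 1 = 0
s4 = OR(w, s3) = OR(0, 0) = 0
So s4 = 0 as required.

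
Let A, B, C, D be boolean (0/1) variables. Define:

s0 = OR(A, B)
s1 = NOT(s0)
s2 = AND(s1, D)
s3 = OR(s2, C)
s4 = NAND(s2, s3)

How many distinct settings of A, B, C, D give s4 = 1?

14

s4 = NAND(s2, s3) must be 1, so at least one of s2, s3 is 0.
Enumerating the 16 input combinations, 14 give s4 = 1 and 2 give s4 = 0.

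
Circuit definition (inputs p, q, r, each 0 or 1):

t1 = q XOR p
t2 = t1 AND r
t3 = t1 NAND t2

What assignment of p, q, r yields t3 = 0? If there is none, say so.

p=1, q=0, r=1

Check with p=1, q=0, r=1:
t1 = q XOR p = 0 XOR 1 = 1
t2 = t1 AND r = 1 AND 1 = 1
t3 = t1 NAND t2 = 1 NAND 1 = 0
So t3 = 0 as required.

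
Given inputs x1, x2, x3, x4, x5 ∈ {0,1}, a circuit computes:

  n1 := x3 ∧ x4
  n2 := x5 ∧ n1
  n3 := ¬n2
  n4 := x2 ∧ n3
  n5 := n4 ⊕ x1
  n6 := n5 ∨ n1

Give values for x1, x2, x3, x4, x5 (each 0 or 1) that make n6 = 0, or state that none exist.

n6 = n5 ∨ n1 must be 0, so both n5 = 0 and n1 = 0.
n5 = n4 ⊕ x1 must be 0, so n4 and x1 are equal.
n1 = x3 ∧ x4 must be 0, so at least one of x3, x4 is 0.
Check with x1=1 x2=1 x3=1 x4=0 x5=0:
n1 = x3 ∧ x4 = 1 ∧ 0 = 0
n2 = x5 ∧ n1 = 0 ∧ 0 = 0
n3 = ¬n2 = ¬0 = 1
n4 = x2 ∧ n3 = 1 ∧ 1 = 1
n5 = n4 ⊕ x1 = 1 ⊕ 1 = 0
n6 = n5 ∨ n1 = 0 ∨ 0 = 0
So n6 = 0 as required.

x1=1 x2=1 x3=1 x4=0 x5=0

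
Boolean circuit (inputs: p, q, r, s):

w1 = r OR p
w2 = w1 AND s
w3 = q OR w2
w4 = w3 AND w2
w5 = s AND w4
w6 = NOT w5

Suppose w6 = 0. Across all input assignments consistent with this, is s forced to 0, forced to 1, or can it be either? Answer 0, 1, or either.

w6 = NOT w5 must be 0, so w5 = 1.
w5 = s AND w4 must be 1, so both s = 1 and w4 = 1.
w4 = w3 AND w2 must be 1, so both w3 = 1 and w2 = 1.
Every assignment with w6 = 0 has s = 1; there are 6 such assignment(s).

1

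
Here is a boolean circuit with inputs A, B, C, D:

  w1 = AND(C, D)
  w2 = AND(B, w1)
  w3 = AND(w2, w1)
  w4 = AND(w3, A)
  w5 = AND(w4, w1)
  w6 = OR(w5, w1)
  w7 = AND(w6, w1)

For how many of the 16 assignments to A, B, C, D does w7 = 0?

12

w7 = AND(w6, w1) must be 0, so at least one of w6, w1 is 0.
Enumerating the 16 input combinations, 12 give w7 = 0 and 4 give w7 = 1.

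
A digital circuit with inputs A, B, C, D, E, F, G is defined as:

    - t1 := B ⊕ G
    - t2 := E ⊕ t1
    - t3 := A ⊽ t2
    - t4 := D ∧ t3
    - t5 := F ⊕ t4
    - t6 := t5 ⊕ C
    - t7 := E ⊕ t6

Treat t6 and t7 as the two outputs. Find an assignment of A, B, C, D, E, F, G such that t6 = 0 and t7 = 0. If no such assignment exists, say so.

Check with A=0, B=1, C=0, D=1, E=0, F=0, G=0:
t1 = B ⊕ G = 1 ⊕ 0 = 1
t2 = E ⊕ t1 = 0 ⊕ 1 = 1
t3 = A ⊽ t2 = 0 ⊽ 1 = 0
t4 = D ∧ t3 = 1 ∧ 0 = 0
t5 = F ⊕ t4 = 0 ⊕ 0 = 0
t6 = t5 ⊕ C = 0 ⊕ 0 = 0
t7 = E ⊕ t6 = 0 ⊕ 0 = 0
So t6 = 0 and t7 = 0.

A=0, B=1, C=0, D=1, E=0, F=0, G=0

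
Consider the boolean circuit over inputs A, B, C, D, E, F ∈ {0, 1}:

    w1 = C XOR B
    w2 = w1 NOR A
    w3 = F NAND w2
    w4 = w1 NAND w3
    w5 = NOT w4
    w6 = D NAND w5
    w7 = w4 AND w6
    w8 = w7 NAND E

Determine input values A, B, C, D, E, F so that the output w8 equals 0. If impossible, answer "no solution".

A=1, B=1, C=1, D=0, E=1, F=0

w8 = w7 NAND E must be 0, so both w7 = 1 and E = 1.
Check with A=1, B=1, C=1, D=0, E=1, F=0:
w1 = C XOR B = 1 XOR 1 = 0
w2 = w1 NOR A = 0 NOR 1 = 0
w3 = F NAND w2 = 0 NAND 0 = 1
w4 = w1 NAND w3 = 0 NAND 1 = 1
w5 = NOT w4 = NOT 1 = 0
w6 = D NAND w5 = 0 NAND 0 = 1
w7 = w4 AND w6 = 1 AND 1 = 1
w8 = w7 NAND E = 1 NAND 1 = 0
So w8 = 0 as required.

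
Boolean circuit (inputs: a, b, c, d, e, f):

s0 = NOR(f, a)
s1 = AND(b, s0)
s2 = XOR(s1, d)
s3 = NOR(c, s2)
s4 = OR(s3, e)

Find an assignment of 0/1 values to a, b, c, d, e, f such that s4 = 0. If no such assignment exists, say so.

s4 = OR(s3, e) must be 0, so both s3 = 0 and e = 0.
s3 = NOR(c, s2) must be 0, so at least one of c, s2 is 1.
Check with a=0, b=0, c=1, d=0, e=0, f=1:
s0 = NOR(f, a) = NOR(1, 0) = 0
s1 = AND(b, s0) = AND(0, 0) = 0
s2 = XOR(s1, d) = XOR(0, 0) = 0
s3 = NOR(c, s2) = NOR(1, 0) = 0
s4 = OR(s3, e) = OR(0, 0) = 0
So s4 = 0 as required.

a=0, b=0, c=1, d=0, e=0, f=1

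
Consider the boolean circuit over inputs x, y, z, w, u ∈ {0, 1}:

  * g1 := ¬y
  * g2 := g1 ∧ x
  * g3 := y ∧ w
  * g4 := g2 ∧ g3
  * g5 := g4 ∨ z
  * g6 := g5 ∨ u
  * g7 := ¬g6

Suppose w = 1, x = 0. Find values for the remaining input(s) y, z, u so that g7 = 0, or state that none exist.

y=1 z=1 u=0

g7 = ¬g6 must be 0, so g6 = 1.
Check with w = 1, x = 0 and y=1, z=1, u=0:
g1 = ¬y = ¬1 = 0
g2 = g1 ∧ x = 0 ∧ 0 = 0
g3 = y ∧ w = 1 ∧ 1 = 1
g4 = g2 ∧ g3 = 0 ∧ 1 = 0
g5 = g4 ∨ z = 0 ∨ 1 = 1
g6 = g5 ∨ u = 1 ∨ 0 = 1
g7 = ¬g6 = ¬1 = 0
So g7 = 0.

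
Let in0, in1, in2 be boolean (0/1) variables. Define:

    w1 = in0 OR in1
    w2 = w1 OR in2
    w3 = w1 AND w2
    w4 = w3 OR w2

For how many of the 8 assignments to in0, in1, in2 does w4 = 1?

w4 = w3 OR w2 must be 1, so at least one of w3, w2 is 1.
Enumerating the 8 input combinations, 7 give w4 = 1 and 1 give w4 = 0.

7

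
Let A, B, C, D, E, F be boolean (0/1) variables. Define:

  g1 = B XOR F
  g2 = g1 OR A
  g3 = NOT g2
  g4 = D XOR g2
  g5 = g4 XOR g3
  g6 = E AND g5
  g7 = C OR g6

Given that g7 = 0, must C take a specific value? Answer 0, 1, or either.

g7 = C OR g6 must be 0, so both C = 0 and g6 = 0.
g6 = E AND g5 must be 0, so at least one of E, g5 is 0.
Every assignment with g7 = 0 has C = 0; there are 24 such assignment(s).

0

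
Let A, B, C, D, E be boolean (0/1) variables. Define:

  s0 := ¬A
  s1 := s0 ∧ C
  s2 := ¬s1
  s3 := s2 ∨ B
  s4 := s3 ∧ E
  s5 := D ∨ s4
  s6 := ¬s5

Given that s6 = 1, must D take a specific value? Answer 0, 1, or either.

0

s6 = ¬s5 must be 1, so s5 = 0.
s5 = D ∨ s4 must be 0, so both D = 0 and s4 = 0.
s4 = s3 ∧ E must be 0, so at least one of s3, E is 0.
Every assignment with s6 = 1 has D = 0; there are 9 such assignment(s).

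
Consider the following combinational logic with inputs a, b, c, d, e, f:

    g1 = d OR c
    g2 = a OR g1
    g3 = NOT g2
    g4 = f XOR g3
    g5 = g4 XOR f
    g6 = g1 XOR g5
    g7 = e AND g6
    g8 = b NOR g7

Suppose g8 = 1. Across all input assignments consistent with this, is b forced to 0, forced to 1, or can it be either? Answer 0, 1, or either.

0

g8 = b NOR g7 must be 1, so both b = 0 and g7 = 0.
g7 = e AND g6 must be 0, so at least one of e, g6 is 0.
Every assignment with g8 = 1 has b = 0; there are 18 such assignment(s).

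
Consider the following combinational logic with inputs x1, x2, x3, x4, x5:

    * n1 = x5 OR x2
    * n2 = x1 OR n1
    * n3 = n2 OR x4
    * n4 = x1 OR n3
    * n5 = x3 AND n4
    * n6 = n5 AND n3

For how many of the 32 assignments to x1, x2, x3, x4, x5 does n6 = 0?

n6 = n5 AND n3 must be 0, so at least one of n5, n3 is 0.
Enumerating the 32 input combinations, 17 give n6 = 0 and 15 give n6 = 1.

17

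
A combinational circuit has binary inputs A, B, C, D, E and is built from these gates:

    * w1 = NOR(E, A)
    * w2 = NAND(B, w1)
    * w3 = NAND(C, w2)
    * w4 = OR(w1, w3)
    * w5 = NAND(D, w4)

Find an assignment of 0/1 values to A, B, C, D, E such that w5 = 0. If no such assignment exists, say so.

A=0 B=1 C=0 D=1 E=1

Check with A=0 B=1 C=0 D=1 E=1:
w1 = NOR(E, A) = NOR(1, 0) = 0
w2 = NAND(B, w1) = NAND(1, 0) = 1
w3 = NAND(C, w2) = NAND(0, 1) = 1
w4 = OR(w1, w3) = OR(0, 1) = 1
w5 = NAND(D, w4) = NAND(1, 1) = 0
So w5 = 0 as required.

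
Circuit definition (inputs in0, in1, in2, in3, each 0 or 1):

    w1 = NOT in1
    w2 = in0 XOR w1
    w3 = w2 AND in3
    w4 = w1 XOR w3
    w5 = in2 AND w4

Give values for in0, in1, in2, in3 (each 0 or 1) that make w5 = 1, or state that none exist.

in0=1, in1=0, in2=1, in3=1

w5 = in2 AND w4 must be 1, so both in2 = 1 and w4 = 1.
Check with in0=1, in1=0, in2=1, in3=1:
w1 = NOT in1 = NOT 0 = 1
w2 = in0 XOR w1 = 1 XOR 1 = 0
w3 = w2 AND in3 = 0 AND 1 = 0
w4 = w1 XOR w3 = 1 XOR 0 = 1
w5 = in2 AND w4 = 1 AND 1 = 1
So w5 = 1 as required.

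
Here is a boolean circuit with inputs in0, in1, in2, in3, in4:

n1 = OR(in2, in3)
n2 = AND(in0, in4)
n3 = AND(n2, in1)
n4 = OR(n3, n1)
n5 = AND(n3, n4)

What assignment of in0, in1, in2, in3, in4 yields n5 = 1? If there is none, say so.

in0=1, in1=1, in2=1, in3=0, in4=1

Check with in0=1, in1=1, in2=1, in3=0, in4=1:
n1 = OR(in2, in3) = OR(1, 0) = 1
n2 = AND(in0, in4) = AND(1, 1) = 1
n3 = AND(n2, in1) = AND(1, 1) = 1
n4 = OR(n3, n1) = OR(1, 1) = 1
n5 = AND(n3, n4) = AND(1, 1) = 1
So n5 = 1 as required.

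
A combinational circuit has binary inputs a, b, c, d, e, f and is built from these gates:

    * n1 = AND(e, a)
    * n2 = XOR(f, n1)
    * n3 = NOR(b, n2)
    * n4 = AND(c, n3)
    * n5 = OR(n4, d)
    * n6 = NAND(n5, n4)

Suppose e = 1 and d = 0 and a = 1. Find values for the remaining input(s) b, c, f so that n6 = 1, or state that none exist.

Check with e = 1 and d = 0 and a = 1 and b=1, c=1, f=1:
n1 = AND(e, a) = AND(1, 1) = 1
n2 = XOR(f, n1) = XOR(1, 1) = 0
n3 = NOR(b, n2) = NOR(1, 0) = 0
n4 = AND(c, n3) = AND(1, 0) = 0
n5 = OR(n4, d) = OR(0, 0) = 0
n6 = NAND(n5, n4) = NAND(0, 0) = 1
So n6 = 1.

b=1 c=1 f=1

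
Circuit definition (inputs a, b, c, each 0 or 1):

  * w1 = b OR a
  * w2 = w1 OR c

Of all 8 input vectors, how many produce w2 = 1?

7

w2 = w1 OR c must be 1, so at least one of w1, c is 1.
Enumerating the 8 input combinations, 7 give w2 = 1 and 1 give w2 = 0.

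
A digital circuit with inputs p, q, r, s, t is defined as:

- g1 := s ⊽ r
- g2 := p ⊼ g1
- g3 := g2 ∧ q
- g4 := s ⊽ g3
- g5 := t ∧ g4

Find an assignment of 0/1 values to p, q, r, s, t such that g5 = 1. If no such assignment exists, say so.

Check with p=1 q=0 r=1 s=0 t=1:
g1 = s ⊽ r = 0 ⊽ 1 = 0
g2 = p ⊼ g1 = 1 ⊼ 0 = 1
g3 = g2 ∧ q = 1 ∧ 0 = 0
g4 = s ⊽ g3 = 0 ⊽ 0 = 1
g5 = t ∧ g4 = 1 ∧ 1 = 1
So g5 = 1 as required.

p=1 q=0 r=1 s=0 t=1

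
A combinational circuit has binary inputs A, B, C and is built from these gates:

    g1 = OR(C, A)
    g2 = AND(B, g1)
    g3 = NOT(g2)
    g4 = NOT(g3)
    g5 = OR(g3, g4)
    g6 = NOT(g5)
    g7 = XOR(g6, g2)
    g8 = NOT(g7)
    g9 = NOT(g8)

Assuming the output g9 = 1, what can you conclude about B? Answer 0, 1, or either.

1

g9 = NOT(g8) must be 1, so g8 = 0.
Every assignment with g9 = 1 has B = 1; there are 3 such assignment(s).
  A=0, B=1, C=1
  A=1, B=1, C=0
  A=1, B=1, C=1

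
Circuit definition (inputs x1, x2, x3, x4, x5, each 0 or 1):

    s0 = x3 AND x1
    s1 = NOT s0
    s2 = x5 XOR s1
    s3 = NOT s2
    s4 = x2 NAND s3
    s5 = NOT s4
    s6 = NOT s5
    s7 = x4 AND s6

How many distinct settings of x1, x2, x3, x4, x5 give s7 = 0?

s7 = x4 AND s6 must be 0, so at least one of x4, s6 is 0.
Enumerating the 32 input combinations, 20 give s7 = 0 and 12 give s7 = 1.

20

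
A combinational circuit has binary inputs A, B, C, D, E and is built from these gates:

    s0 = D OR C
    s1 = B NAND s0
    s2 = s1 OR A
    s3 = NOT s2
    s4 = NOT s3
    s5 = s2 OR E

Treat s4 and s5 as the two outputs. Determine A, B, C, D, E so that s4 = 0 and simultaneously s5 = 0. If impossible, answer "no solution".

A=0, B=1, C=0, D=1, E=0

Check with A=0, B=1, C=0, D=1, E=0:
s0 = D OR C = 1 OR 0 = 1
s1 = B NAND s0 = 1 NAND 1 = 0
s2 = s1 OR A = 0 OR 0 = 0
s3 = NOT s2 = NOT 0 = 1
s4 = NOT s3 = NOT 1 = 0
s5 = s2 OR E = 0 OR 0 = 0
So s4 = 0 and s5 = 0.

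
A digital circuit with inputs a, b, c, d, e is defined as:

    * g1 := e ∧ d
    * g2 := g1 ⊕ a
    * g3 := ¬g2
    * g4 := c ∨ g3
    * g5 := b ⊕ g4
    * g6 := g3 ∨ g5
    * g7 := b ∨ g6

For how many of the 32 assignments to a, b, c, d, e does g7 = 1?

g7 = b ∨ g6 must be 1, so at least one of b, g6 is 1.
Enumerating the 32 input combinations, 28 give g7 = 1 and 4 give g7 = 0.

28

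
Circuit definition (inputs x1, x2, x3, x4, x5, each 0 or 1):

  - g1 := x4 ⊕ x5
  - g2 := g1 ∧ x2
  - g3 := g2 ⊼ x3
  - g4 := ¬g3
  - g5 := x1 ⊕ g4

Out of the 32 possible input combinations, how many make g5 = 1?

16

g5 = x1 ⊕ g4 must be 1, so x1 and g4 differ.
Enumerating the 32 input combinations, 16 give g5 = 1 and 16 give g5 = 0.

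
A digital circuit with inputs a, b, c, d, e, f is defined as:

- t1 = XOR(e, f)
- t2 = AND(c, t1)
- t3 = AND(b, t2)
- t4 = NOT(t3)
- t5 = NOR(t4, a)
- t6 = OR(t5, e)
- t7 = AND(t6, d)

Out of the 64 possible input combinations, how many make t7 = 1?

17

t7 = AND(t6, d) must be 1, so both t6 = 1 and d = 1.
t6 = OR(t5, e) must be 1, so at least one of t5, e is 1.
Enumerating the 64 input combinations, 17 give t7 = 1 and 47 give t7 = 0.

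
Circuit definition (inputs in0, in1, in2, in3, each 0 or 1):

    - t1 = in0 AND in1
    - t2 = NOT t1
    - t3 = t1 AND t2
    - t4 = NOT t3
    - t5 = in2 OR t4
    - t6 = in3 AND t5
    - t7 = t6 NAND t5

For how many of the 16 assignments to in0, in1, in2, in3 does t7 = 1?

8

t7 = t6 NAND t5 must be 1, so at least one of t6, t5 is 0.
Enumerating the 16 input combinations, 8 give t7 = 1 and 8 give t7 = 0.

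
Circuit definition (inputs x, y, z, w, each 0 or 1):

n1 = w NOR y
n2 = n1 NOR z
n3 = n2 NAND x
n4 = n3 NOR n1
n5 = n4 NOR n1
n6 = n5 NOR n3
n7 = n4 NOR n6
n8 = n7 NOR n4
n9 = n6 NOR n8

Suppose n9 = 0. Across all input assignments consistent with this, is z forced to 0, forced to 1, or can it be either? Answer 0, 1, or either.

n9 = n6 NOR n8 must be 0, so at least one of n6, n8 is 1.
Every assignment with n9 = 0 has z = 0; there are 3 such assignment(s).
  x=1, y=0, z=0, w=1
  x=1, y=1, z=0, w=0
  x=1, y=1, z=0, w=1

0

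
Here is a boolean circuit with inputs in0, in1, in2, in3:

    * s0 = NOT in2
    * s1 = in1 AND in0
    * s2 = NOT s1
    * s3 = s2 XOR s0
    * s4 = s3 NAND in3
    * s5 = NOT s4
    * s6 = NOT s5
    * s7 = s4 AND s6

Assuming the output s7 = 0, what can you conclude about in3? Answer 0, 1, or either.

1

s7 = s4 AND s6 must be 0, so at least one of s4, s6 is 0.
Every assignment with s7 = 0 has in3 = 1; there are 4 such assignment(s).
  in0=0, in1=0, in2=1, in3=1
  in0=0, in1=1, in2=1, in3=1
  in0=1, in1=0, in2=1, in3=1
  in0=1, in1=1, in2=0, in3=1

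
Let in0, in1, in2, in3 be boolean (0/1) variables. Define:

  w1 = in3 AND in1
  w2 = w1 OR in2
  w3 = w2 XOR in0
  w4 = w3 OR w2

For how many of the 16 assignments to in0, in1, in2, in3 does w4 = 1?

13

w4 = w3 OR w2 must be 1, so at least one of w3, w2 is 1.
Enumerating the 16 input combinations, 13 give w4 = 1 and 3 give w4 = 0.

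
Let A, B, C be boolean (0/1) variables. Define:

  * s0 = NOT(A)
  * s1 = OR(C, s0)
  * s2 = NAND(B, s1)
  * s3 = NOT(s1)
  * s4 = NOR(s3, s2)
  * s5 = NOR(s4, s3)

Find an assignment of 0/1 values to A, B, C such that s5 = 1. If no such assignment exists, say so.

Check with A=1, B=0, C=1:
s0 = NOT(A) = NOT 1 = 0
s1 = OR(C, s0) = OR(1, 0) = 1
s2 = NAND(B, s1) = NAND(0, 1) = 1
s3 = NOT(s1) = NOT 1 = 0
s4 = NOR(s3, s2) = NOR(0, 1) = 0
s5 = NOR(s4, s3) = NOR(0, 0) = 1
So s5 = 1 as required.

A=1, B=0, C=1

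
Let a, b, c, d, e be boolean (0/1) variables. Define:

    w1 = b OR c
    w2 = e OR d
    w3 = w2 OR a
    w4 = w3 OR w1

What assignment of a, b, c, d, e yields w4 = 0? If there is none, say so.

w4 = w3 OR w1 must be 0, so both w3 = 0 and w1 = 0.
Check with a=0, b=0, c=0, d=0, e=0:
w1 = b OR c = 0 OR 0 = 0
w2 = e OR d = 0 OR 0 = 0
w3 = w2 OR a = 0 OR 0 = 0
w4 = w3 OR w1 = 0 OR 0 = 0
So w4 = 0 as required.

a=0, b=0, c=0, d=0, e=0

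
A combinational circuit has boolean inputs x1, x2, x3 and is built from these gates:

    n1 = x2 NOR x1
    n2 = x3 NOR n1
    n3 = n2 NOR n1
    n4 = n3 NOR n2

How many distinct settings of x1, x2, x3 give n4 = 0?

6

n4 = n3 NOR n2 must be 0, so at least one of n3, n2 is 1.
Satisfying assignments:
  x1=0, x2=1, x3=0
  x1=0, x2=1, x3=1
  x1=1, x2=0, x3=0
  x1=1, x2=0, x3=1
  x1=1, x2=1, x3=0
  x1=1, x2=1, x3=1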